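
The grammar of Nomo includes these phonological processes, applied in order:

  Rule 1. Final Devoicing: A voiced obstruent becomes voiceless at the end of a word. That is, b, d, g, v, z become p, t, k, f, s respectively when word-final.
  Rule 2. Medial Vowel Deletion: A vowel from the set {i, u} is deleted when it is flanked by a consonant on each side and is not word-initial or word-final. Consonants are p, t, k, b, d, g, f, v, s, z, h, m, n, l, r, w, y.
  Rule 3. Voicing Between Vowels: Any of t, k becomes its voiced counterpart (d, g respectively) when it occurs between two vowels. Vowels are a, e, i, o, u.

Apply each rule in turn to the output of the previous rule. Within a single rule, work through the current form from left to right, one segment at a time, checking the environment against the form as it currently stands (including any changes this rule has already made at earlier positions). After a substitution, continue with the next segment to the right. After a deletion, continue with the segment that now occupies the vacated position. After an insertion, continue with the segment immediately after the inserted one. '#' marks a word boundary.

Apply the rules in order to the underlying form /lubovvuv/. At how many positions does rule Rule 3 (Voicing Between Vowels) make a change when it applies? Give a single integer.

0

Rule 1 Final Devoicing: [lubovvuv] → [lubovvuf]
Rule 2 Medial Vowel Deletion: [lubovvuf] → [lbovvf]
Rule 3 Voicing Between Vowels: no change — [lbovvf]
Rule Rule 3 changed 0 position(s).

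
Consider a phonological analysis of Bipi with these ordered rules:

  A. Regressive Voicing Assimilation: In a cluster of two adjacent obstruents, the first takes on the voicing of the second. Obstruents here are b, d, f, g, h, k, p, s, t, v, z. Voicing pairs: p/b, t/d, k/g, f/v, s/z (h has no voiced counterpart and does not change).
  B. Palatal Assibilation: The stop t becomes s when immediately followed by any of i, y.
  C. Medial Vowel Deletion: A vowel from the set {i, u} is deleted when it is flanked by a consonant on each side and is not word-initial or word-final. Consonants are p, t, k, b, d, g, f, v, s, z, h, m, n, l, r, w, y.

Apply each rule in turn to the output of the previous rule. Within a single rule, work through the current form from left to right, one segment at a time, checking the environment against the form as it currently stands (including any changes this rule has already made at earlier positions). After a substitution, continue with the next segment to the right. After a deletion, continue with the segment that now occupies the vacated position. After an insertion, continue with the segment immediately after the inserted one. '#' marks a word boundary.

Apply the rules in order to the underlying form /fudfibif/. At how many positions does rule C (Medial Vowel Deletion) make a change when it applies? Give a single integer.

A Regressive Voicing Assimilation: [fudfibif] → [futfibif]
B Palatal Assibilation: no change — [futfibif]
C Medial Vowel Deletion: [futfibif] → [ftfbf]
Rule C changed 3 position(s).

3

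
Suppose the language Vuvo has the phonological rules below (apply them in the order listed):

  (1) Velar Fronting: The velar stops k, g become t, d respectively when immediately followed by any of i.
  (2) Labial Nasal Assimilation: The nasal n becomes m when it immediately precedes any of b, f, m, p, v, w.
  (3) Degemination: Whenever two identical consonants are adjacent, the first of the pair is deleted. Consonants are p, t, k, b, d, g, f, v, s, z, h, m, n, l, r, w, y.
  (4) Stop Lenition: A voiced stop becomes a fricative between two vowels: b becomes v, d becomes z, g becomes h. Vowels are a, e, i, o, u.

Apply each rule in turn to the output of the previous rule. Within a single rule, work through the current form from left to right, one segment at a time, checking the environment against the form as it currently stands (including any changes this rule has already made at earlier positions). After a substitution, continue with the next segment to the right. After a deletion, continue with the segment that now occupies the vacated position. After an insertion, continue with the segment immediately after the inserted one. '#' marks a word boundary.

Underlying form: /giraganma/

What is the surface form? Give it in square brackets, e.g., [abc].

(1) Velar Fronting: [giraganma] → [diraganma]
(2) Labial Nasal Assimilation: [diraganma] → [diragamma]
(3) Degemination: [diragamma] → [diragama]
(4) Stop Lenition: [diragama] → [dirahama]

[dirahama]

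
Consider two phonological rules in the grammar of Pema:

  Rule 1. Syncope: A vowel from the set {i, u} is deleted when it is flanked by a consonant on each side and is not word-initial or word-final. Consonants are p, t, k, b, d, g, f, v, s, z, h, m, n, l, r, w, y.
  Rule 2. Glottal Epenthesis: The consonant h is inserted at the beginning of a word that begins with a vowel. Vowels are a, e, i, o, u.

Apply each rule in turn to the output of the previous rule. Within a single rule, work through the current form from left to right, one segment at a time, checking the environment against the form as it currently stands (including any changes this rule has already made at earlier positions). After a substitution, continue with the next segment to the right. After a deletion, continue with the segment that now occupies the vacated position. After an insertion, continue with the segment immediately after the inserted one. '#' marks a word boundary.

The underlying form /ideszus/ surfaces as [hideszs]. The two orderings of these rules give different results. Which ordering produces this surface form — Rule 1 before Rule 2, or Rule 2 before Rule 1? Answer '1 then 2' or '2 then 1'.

1 then 2

Order 1 then 2:
  1 Syncope: [ideszus] → [ideszs]
  2 Glottal Epenthesis: [ideszs] → [hideszs]
  result: [hideszs]
Order 2 then 1:
  2 Glottal Epenthesis: [ideszus] → [hideszus]
  1 Syncope: [hideszus] → [hdeszs]
  result: [hdeszs]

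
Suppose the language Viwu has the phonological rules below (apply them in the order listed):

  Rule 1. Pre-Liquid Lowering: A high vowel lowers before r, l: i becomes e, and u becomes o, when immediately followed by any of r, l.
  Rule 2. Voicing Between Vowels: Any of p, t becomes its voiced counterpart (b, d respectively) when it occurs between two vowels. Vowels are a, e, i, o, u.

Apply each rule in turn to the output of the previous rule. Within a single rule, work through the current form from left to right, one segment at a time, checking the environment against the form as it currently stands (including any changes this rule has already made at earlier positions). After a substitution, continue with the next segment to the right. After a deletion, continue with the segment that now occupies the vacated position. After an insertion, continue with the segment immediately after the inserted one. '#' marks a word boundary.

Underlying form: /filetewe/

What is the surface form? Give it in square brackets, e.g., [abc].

[feledewe]

Rule 1 Pre-Liquid Lowering: [filetewe] → [feletewe]
Rule 2 Voicing Between Vowels: [feletewe] → [feledewe]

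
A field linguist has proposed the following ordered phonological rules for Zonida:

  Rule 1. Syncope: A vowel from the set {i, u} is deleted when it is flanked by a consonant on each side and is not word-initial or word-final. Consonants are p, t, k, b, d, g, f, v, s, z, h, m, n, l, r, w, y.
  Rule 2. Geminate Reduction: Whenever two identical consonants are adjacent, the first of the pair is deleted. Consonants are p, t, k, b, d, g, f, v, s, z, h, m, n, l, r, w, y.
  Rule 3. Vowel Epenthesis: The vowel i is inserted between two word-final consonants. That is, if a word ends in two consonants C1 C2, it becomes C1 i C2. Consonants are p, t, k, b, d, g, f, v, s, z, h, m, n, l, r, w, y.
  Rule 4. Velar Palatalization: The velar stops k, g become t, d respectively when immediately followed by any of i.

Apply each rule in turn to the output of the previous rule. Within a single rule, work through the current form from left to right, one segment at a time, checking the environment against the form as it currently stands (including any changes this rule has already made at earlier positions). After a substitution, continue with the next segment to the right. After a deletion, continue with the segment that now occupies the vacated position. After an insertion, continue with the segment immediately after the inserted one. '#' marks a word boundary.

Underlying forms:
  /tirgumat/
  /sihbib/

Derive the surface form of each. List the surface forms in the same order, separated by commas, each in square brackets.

/tirgumat/:
  Rule 1 Syncope: [tirgumat] → [trgmat]
  Rule 2 Geminate Reduction: no change — [trgmat]
  Rule 3 Vowel Epenthesis: no change — [trgmat]
  Rule 4 Velar Palatalization: no change — [trgmat]
/sihbib/:
  Rule 1 Syncope: [sihbib] → [shbb]
  Rule 2 Geminate Reduction: [shbb] → [shb]
  Rule 3 Vowel Epenthesis: [shb] → [shib]
  Rule 4 Velar Palatalization: no change — [shib]

[trgmat], [shib]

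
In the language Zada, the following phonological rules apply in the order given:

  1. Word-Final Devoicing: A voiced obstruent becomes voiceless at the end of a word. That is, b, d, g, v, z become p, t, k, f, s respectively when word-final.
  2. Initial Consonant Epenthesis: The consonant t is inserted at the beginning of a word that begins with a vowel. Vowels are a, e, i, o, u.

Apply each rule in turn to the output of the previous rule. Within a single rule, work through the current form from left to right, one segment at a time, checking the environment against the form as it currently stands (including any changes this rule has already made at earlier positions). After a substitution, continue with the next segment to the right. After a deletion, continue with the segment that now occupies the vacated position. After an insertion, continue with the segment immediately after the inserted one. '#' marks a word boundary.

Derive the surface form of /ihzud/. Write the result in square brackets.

1 Word-Final Devoicing: [ihzud] → [ihzut]
2 Initial Consonant Epenthesis: [ihzut] → [tihzut]

[tihzut]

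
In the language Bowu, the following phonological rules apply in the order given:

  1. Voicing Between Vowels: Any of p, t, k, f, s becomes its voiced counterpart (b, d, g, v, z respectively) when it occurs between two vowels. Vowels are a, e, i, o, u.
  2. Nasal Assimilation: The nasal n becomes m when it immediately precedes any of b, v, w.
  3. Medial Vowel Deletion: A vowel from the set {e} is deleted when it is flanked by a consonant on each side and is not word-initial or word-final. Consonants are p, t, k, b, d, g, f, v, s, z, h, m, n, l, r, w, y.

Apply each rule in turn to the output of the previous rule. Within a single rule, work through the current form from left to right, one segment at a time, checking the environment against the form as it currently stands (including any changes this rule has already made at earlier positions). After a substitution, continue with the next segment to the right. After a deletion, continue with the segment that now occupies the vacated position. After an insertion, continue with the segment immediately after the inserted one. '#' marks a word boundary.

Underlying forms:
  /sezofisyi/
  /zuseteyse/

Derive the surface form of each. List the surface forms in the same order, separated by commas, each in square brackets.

/sezofisyi/:
  1 Voicing Between Vowels: [sezofisyi] → [sezovisyi]
  2 Nasal Assimilation: no change — [sezovisyi]
  3 Medial Vowel Deletion: [sezovisyi] → [szovisyi]
/zuseteyse/:
  1 Voicing Between Vowels: [zuseteyse] → [zuzedeyse]
  2 Nasal Assimilation: no change — [zuzedeyse]
  3 Medial Vowel Deletion: [zuzedeyse] → [zuzdyse]

[szovisyi], [zuzdyse]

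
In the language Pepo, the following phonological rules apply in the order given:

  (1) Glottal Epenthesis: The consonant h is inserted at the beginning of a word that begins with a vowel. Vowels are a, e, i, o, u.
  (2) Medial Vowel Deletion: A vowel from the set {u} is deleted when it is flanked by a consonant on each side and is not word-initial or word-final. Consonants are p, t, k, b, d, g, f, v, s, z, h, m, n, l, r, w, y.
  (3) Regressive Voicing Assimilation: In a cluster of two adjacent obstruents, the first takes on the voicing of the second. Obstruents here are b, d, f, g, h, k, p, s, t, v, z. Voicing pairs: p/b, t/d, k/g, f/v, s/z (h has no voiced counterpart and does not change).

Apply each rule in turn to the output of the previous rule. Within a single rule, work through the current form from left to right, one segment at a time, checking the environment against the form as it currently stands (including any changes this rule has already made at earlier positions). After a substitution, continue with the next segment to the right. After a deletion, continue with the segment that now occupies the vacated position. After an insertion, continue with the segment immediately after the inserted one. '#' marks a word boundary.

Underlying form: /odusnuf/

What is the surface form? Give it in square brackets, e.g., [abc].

[hotsnf]

(1) Glottal Epenthesis: [odusnuf] → [hodusnuf]
(2) Medial Vowel Deletion: [hodusnuf] → [hodsnf]
(3) Regressive Voicing Assimilation: [hodsnf] → [hotsnf]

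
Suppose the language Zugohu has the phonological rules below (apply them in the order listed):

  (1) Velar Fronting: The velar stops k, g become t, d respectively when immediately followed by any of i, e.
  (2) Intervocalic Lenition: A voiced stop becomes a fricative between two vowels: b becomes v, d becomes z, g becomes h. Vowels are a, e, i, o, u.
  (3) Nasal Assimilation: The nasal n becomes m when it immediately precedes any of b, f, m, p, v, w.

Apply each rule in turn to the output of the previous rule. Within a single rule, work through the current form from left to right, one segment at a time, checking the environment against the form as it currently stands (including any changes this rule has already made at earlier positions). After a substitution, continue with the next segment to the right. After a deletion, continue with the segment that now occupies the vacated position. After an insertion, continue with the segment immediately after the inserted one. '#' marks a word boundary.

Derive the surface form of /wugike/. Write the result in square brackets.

[wuzite]

(1) Velar Fronting: [wugike] → [wudite]
(2) Intervocalic Lenition: [wudite] → [wuzite]
(3) Nasal Assimilation: no change — [wuzite]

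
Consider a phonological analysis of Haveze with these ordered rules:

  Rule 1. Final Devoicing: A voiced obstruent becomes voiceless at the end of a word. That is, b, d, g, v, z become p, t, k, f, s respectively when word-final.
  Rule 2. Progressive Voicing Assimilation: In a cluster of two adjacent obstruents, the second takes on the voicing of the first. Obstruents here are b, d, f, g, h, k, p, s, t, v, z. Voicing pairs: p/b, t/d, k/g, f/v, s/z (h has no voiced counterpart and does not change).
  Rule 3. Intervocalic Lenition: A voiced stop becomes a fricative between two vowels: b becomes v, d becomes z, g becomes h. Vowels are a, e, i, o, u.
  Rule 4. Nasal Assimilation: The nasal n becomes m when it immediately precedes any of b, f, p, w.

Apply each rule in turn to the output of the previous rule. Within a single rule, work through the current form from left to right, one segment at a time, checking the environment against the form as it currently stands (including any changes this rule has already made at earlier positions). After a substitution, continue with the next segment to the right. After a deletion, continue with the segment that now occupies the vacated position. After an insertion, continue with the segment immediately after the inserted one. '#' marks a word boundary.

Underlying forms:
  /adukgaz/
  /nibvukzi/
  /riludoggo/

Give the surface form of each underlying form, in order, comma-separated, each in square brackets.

[azukkas], [nibvuksi], [riluzoggo]

/adukgaz/:
  Rule 1 Final Devoicing: [adukgaz] → [adukgas]
  Rule 2 Progressive Voicing Assimilation: [adukgas] → [adukkas]
  Rule 3 Intervocalic Lenition: [adukkas] → [azukkas]
  Rule 4 Nasal Assimilation: no change — [azukkas]
/nibvukzi/:
  Rule 1 Final Devoicing: no change — [nibvukzi]
  Rule 2 Progressive Voicing Assimilation: [nibvukzi] → [nibvuksi]
  Rule 3 Intervocalic Lenition: no change — [nibvuksi]
  Rule 4 Nasal Assimilation: no change — [nibvuksi]
/riludoggo/:
  Rule 1 Final Devoicing: no change — [riludoggo]
  Rule 2 Progressive Voicing Assimilation: no change — [riludoggo]
  Rule 3 Intervocalic Lenition: [riludoggo] → [riluzoggo]
  Rule 4 Nasal Assimilation: no change — [riluzoggo]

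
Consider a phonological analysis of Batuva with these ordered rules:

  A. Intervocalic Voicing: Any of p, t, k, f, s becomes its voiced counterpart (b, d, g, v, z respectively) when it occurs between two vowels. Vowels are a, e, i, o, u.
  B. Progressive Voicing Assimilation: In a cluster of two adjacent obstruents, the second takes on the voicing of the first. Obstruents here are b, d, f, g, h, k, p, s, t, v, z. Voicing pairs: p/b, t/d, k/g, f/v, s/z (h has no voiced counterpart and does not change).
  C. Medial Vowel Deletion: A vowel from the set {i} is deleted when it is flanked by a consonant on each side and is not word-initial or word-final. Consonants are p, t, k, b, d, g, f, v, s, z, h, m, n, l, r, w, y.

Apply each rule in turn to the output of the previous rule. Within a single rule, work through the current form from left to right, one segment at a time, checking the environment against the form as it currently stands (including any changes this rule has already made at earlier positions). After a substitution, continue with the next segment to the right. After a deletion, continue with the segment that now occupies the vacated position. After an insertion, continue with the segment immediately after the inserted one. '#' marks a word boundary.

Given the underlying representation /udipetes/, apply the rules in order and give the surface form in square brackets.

A Intervocalic Voicing: [udipetes] → [udibedes]
B Progressive Voicing Assimilation: no change — [udibedes]
C Medial Vowel Deletion: [udibedes] → [udbedes]

[udbedes]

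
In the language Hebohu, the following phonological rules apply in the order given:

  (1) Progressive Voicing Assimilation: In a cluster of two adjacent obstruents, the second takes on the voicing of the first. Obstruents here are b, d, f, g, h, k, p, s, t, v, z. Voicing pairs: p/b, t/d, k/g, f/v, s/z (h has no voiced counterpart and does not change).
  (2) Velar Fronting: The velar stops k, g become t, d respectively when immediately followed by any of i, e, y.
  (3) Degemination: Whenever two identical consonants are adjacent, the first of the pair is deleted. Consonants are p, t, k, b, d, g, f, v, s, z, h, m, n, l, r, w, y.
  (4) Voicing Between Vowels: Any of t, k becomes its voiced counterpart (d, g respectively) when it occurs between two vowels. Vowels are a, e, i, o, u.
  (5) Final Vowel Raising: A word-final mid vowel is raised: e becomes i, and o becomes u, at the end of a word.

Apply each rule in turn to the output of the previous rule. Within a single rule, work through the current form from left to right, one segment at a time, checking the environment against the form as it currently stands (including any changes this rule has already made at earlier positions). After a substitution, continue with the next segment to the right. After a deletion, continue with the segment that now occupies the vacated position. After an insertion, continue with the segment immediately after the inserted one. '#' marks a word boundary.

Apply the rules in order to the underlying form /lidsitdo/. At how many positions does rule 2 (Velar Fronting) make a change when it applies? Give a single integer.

0

(1) Progressive Voicing Assimilation: [lidsitdo] → [lidzitto]
(2) Velar Fronting: no change — [lidzitto]
(3) Degemination: [lidzitto] → [lidzito]
(4) Voicing Between Vowels: [lidzito] → [lidzido]
(5) Final Vowel Raising: [lidzido] → [lidzidu]
Rule 2 changed 0 position(s).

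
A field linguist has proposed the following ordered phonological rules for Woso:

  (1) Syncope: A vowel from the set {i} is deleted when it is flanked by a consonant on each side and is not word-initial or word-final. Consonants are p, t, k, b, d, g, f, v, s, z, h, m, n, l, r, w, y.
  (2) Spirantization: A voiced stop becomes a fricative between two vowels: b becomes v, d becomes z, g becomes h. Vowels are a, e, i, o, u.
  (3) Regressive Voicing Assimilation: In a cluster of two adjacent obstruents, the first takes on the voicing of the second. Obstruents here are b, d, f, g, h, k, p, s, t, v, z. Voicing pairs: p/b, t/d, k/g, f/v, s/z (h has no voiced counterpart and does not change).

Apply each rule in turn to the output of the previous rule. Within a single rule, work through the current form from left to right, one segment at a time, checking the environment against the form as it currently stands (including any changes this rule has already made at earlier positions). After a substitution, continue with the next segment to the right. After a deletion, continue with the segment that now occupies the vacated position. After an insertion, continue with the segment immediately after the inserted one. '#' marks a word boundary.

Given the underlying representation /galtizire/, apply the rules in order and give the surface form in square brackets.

(1) Syncope: [galtizire] → [galtzre]
(2) Spirantization: no change — [galtzre]
(3) Regressive Voicing Assimilation: [galtzre] → [galdzre]

[galdzre]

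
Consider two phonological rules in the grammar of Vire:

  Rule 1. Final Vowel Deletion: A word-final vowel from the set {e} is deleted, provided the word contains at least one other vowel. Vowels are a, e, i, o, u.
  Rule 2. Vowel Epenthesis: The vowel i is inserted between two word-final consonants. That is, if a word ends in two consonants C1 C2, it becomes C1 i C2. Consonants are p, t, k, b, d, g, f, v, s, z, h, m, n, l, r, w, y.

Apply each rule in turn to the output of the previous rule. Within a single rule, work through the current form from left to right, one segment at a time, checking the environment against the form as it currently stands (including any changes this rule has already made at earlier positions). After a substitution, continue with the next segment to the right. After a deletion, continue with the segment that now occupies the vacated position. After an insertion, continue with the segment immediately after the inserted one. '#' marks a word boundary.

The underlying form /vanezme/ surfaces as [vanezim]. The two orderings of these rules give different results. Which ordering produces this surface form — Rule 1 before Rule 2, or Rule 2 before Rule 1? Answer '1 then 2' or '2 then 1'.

Order 1 then 2:
  1 Final Vowel Deletion: [vanezme] → [vanezm]
  2 Vowel Epenthesis: [vanezm] → [vanezim]
  result: [vanezim]
Order 2 then 1:
  2 Vowel Epenthesis: no change — [vanezme]
  1 Final Vowel Deletion: [vanezme] → [vanezm]
  result: [vanezm]

1 then 2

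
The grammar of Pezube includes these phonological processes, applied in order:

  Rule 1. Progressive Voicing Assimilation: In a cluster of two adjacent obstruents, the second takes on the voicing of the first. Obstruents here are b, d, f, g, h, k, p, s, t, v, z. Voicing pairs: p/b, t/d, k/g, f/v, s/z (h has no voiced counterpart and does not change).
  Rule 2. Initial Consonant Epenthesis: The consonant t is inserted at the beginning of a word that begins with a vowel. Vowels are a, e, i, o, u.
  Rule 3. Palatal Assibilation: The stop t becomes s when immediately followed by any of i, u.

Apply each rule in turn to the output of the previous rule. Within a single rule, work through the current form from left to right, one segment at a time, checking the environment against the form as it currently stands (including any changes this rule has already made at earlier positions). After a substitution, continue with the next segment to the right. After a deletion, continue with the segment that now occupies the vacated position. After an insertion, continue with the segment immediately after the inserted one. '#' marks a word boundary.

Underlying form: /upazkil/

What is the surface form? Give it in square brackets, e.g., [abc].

Rule 1 Progressive Voicing Assimilation: [upazkil] → [upazgil]
Rule 2 Initial Consonant Epenthesis: [upazgil] → [tupazgil]
Rule 3 Palatal Assibilation: [tupazgil] → [supazgil]

[supazgil]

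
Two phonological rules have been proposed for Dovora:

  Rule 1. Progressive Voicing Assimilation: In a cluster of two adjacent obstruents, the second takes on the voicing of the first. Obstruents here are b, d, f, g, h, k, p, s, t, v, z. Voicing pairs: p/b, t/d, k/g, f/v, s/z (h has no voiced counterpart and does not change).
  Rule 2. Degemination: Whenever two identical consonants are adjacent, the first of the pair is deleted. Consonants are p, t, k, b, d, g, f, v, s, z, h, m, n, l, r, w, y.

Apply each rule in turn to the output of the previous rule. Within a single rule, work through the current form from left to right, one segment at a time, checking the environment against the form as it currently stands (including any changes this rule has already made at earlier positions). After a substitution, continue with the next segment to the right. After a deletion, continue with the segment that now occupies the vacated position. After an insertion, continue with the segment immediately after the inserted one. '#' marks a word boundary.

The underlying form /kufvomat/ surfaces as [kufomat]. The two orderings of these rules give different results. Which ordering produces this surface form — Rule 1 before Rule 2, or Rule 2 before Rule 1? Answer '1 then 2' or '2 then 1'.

Order 1 then 2:
  1 Progressive Voicing Assimilation: [kufvomat] → [kuffomat]
  2 Degemination: [kuffomat] → [kufomat]
  result: [kufomat]
Order 2 then 1:
  2 Degemination: no change — [kufvomat]
  1 Progressive Voicing Assimilation: [kufvomat] → [kuffomat]
  result: [kuffomat]

1 then 2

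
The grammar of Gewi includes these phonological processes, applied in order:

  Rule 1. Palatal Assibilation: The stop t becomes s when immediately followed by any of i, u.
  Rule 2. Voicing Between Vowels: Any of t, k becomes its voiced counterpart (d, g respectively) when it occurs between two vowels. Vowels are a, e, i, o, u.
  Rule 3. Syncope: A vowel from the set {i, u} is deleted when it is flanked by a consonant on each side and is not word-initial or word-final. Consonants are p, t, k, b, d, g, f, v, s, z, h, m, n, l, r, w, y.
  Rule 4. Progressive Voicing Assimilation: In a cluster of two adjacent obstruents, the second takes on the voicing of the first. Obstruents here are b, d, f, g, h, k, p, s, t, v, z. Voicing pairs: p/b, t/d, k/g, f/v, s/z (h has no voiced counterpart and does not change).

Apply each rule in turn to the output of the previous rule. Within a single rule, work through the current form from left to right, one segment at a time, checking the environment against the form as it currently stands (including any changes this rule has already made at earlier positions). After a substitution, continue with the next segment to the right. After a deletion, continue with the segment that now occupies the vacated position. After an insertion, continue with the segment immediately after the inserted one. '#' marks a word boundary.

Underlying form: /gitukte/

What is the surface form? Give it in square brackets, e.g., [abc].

[gzgde]

Rule 1 Palatal Assibilation: [gitukte] → [gisukte]
Rule 2 Voicing Between Vowels: no change — [gisukte]
Rule 3 Syncope: [gisukte] → [gskte]
Rule 4 Progressive Voicing Assimilation: [gskte] → [gzgde]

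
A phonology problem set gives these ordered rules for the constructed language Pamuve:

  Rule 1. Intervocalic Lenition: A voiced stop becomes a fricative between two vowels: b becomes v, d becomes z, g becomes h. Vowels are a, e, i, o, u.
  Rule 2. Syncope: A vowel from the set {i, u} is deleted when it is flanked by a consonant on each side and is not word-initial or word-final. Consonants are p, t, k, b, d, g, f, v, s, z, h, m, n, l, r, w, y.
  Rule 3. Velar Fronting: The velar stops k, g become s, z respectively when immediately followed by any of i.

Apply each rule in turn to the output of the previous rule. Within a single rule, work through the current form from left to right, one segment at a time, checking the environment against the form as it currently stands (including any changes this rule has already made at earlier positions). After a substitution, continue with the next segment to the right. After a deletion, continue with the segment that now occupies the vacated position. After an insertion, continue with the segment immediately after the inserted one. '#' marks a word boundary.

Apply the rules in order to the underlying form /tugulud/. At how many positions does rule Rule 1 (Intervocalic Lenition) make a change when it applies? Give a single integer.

1

Rule 1 Intervocalic Lenition: [tugulud] → [tuhulud]
Rule 2 Syncope: [tuhulud] → [thld]
Rule 3 Velar Fronting: no change — [thld]
Rule Rule 1 changed 1 position(s).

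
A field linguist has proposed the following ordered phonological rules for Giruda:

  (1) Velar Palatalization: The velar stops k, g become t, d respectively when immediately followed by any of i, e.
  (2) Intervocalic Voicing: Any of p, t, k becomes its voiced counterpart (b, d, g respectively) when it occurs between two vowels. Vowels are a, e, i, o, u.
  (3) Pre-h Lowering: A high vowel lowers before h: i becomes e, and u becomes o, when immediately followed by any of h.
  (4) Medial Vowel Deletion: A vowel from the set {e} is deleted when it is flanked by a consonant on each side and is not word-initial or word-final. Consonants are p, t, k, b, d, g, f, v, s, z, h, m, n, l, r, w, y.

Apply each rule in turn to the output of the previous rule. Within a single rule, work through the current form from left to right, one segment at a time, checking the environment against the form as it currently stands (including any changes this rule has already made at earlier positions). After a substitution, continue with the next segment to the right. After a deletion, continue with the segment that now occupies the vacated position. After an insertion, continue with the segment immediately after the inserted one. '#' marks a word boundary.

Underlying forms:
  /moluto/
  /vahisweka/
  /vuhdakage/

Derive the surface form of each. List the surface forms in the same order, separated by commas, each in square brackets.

/moluto/:
  (1) Velar Palatalization: no change — [moluto]
  (2) Intervocalic Voicing: [moluto] → [moludo]
  (3) Pre-h Lowering: no change — [moludo]
  (4) Medial Vowel Deletion: no change — [moludo]
/vahisweka/:
  (1) Velar Palatalization: no change — [vahisweka]
  (2) Intervocalic Voicing: [vahisweka] → [vahiswega]
  (3) Pre-h Lowering: no change — [vahiswega]
  (4) Medial Vowel Deletion: [vahiswega] → [vahiswga]
/vuhdakage/:
  (1) Velar Palatalization: [vuhdakage] → [vuhdakade]
  (2) Intervocalic Voicing: [vuhdakade] → [vuhdagade]
  (3) Pre-h Lowering: [vuhdagade] → [vohdagade]
  (4) Medial Vowel Deletion: no change — [vohdagade]

[moludo], [vahiswga], [vohdagade]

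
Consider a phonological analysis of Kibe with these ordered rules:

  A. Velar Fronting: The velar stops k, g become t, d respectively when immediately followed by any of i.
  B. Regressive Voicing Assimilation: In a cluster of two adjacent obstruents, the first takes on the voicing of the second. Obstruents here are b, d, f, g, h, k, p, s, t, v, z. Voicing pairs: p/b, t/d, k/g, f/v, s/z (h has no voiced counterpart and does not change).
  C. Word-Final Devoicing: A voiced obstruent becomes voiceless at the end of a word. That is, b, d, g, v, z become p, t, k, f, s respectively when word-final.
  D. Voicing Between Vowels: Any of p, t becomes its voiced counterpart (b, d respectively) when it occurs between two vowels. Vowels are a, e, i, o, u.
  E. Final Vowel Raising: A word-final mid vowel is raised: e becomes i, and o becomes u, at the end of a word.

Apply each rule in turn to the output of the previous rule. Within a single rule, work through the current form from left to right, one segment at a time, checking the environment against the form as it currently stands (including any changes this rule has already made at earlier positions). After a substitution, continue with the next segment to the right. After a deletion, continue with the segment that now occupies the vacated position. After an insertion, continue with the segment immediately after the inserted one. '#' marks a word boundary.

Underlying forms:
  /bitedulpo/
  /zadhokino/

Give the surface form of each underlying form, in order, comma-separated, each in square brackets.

[bidedulpu], [zathodinu]

/bitedulpo/:
  A Velar Fronting: no change — [bitedulpo]
  B Regressive Voicing Assimilation: no change — [bitedulpo]
  C Word-Final Devoicing: no change — [bitedulpo]
  D Voicing Between Vowels: [bitedulpo] → [bidedulpo]
  E Final Vowel Raising: [bidedulpo] → [bidedulpu]
/zadhokino/:
  A Velar Fronting: [zadhokino] → [zadhotino]
  B Regressive Voicing Assimilation: [zadhotino] → [zathotino]
  C Word-Final Devoicing: no change — [zathotino]
  D Voicing Between Vowels: [zathotino] → [zathodino]
  E Final Vowel Raising: [zathodino] → [zathodinu]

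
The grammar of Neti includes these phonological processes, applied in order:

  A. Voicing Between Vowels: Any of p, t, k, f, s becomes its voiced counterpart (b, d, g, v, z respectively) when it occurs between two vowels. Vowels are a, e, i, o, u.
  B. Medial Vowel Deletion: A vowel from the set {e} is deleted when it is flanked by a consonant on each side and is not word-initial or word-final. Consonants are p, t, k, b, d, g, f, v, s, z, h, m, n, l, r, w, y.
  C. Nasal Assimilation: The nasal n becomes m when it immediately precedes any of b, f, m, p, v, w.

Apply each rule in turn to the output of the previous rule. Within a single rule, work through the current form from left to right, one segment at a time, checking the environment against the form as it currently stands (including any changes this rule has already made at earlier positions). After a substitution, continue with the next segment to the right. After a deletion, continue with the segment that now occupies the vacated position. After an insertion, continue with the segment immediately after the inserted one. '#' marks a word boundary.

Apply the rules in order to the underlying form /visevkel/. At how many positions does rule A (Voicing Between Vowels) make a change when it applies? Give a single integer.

1

A Voicing Between Vowels: [visevkel] → [vizevkel]
B Medial Vowel Deletion: [vizevkel] → [vizvkl]
C Nasal Assimilation: no change — [vizvkl]
Rule A changed 1 position(s).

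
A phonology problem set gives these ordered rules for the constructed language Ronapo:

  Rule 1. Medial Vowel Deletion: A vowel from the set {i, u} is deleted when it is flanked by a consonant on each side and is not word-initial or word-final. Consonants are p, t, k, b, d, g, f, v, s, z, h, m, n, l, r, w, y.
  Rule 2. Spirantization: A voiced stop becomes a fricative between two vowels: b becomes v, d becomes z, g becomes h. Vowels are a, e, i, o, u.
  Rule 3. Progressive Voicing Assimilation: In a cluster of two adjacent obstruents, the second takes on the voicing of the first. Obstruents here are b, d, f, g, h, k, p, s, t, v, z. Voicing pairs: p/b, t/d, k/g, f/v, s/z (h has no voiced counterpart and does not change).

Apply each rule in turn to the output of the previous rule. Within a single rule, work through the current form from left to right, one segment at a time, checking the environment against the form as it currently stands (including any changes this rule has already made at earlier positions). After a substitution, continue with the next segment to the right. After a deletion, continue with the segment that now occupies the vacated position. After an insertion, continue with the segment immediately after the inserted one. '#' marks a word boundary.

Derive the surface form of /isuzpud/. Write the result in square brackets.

Rule 1 Medial Vowel Deletion: [isuzpud] → [iszpd]
Rule 2 Spirantization: no change — [iszpd]
Rule 3 Progressive Voicing Assimilation: [iszpd] → [isspt]

[isspt]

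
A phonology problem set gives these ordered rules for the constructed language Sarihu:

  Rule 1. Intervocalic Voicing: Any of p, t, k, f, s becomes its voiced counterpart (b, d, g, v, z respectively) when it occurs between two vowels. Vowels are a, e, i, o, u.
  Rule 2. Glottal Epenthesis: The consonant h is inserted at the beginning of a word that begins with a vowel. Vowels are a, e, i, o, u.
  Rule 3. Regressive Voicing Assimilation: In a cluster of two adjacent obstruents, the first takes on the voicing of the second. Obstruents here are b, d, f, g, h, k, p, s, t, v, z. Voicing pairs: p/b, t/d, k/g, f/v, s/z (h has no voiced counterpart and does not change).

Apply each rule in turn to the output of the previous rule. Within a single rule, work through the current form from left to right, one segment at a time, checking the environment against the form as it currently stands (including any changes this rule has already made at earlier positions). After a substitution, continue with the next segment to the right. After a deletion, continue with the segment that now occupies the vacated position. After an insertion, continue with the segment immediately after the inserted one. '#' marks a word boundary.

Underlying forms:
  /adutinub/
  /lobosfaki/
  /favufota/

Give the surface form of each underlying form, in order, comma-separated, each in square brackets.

/adutinub/:
  Rule 1 Intervocalic Voicing: [adutinub] → [adudinub]
  Rule 2 Glottal Epenthesis: [adudinub] → [hadudinub]
  Rule 3 Regressive Voicing Assimilation: no change — [hadudinub]
/lobosfaki/:
  Rule 1 Intervocalic Voicing: [lobosfaki] → [lobosfagi]
  Rule 2 Glottal Epenthesis: no change — [lobosfagi]
  Rule 3 Regressive Voicing Assimilation: no change — [lobosfagi]
/favufota/:
  Rule 1 Intervocalic Voicing: [favufota] → [favuvoda]
  Rule 2 Glottal Epenthesis: no change — [favuvoda]
  Rule 3 Regressive Voicing Assimilation: no change — [favuvoda]

[hadudinub], [lobosfagi], [favuvoda]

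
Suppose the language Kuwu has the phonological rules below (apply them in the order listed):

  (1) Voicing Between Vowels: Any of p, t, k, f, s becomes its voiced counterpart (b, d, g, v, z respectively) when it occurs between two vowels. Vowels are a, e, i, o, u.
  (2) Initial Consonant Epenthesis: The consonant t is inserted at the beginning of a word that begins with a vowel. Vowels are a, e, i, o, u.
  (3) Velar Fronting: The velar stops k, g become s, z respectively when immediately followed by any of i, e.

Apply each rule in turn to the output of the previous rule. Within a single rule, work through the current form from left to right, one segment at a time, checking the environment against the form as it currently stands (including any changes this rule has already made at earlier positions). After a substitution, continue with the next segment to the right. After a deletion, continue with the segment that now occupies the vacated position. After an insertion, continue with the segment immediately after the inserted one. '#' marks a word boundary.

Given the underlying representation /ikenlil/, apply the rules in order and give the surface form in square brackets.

[tizenlil]

(1) Voicing Between Vowels: [ikenlil] → [igenlil]
(2) Initial Consonant Epenthesis: [igenlil] → [tigenlil]
(3) Velar Fronting: [tigenlil] → [tizenlil]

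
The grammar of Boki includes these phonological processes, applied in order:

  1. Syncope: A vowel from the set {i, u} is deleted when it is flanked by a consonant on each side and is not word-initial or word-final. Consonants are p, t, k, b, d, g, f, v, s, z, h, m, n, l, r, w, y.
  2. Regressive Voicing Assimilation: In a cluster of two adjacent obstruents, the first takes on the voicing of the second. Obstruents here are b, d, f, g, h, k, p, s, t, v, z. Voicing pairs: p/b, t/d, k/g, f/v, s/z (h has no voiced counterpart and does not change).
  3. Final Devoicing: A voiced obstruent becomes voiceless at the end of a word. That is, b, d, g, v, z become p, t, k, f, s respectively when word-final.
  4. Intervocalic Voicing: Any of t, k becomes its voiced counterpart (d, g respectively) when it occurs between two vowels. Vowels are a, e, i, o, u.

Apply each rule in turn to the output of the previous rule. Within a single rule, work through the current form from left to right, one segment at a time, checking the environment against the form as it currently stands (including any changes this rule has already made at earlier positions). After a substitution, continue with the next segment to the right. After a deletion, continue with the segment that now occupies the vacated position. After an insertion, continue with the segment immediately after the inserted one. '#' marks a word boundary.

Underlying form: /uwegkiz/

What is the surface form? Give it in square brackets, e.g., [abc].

[uwekgs]

1 Syncope: [uwegkiz] → [uwegkz]
2 Regressive Voicing Assimilation: [uwegkz] → [uwekgz]
3 Final Devoicing: [uwekgz] → [uwekgs]
4 Intervocalic Voicing: no change — [uwekgs]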